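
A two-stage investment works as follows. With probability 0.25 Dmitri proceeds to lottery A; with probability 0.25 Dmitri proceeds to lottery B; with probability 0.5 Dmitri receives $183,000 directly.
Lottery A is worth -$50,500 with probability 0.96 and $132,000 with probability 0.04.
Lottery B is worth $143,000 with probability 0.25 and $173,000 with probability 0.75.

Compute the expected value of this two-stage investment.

EV(A) = 0.96 × (-50500) + 0.04 × 132000 = -48480 + 5280 = -43200
EV(B) = 0.25 × 143000 + 0.75 × 173000 = 35750 + 129750 = 165500
Branch C: 183000 (certain)
Overall = 0.25 × (-43200) + 0.25 × 165500 + 0.5 × 183000 = -10800 + 41375 + 91500 = 122075

$122,075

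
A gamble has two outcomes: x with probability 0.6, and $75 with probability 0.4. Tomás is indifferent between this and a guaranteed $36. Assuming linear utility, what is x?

0.6·x + 0.4·75 = 36
0.6·x = 36 − 30 = 6
x = 6 / 0.6 = 10

x = $10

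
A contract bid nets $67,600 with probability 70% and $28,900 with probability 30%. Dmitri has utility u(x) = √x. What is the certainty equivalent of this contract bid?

E[u] = 0.7·√67600 + 0.3·√28900 = 0.7·260 + 0.3·170 = 233
CE = (233)² = 54289

$54,289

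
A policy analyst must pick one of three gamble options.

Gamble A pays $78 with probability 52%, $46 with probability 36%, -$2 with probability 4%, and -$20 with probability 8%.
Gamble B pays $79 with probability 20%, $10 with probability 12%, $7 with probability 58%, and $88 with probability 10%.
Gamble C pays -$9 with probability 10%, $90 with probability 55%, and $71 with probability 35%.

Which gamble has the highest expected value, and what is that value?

Gamble C ($73.45)

Gamble A = 0.52 × 78 + 0.36 × 46 + 0.04 × (-2) + 0.08 × (-20) = 40.56 + 16.56 − 0.08 − 1.6 = 55.44
Gamble B = 0.2 × 79 + 0.12 × 10 + 0.58 × 7 + 0.1 × 88 = 15.8 + 1.2 + 4.06 + 8.8 = 29.86
Gamble C = 0.1 × (-9) + 0.55 × 90 + 0.35 × 71 = -0.9 + 49.5 + 24.85 = 73.45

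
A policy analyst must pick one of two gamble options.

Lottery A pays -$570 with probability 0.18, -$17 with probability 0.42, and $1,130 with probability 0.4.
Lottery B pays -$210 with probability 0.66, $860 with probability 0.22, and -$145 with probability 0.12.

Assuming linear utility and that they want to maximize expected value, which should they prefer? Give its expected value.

Lottery A = 0.18 × (-570) + 0.42 × (-17) + 0.4 × 1130 = -102.6 − 7.14 + 452 = 342.26
Lottery B = 0.66 × (-210) + 0.22 × 860 + 0.12 × (-145) = -138.6 + 189.2 − 17.4 = 33.2

Lottery A ($342.26)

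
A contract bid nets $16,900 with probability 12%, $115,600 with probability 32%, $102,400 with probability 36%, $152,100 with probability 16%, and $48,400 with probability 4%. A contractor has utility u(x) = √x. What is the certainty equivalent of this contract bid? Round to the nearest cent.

$96,596.64

E[u] = 0.12·√16900 + 0.32·√115600 + 0.36·√102400 + 0.16·√152100 + 0.04·√48400 = 0.12·130 + 0.32·340 + 0.36·320 + 0.16·390 + 0.04·220 = 310.8
CE = (310.8)² = 96596.64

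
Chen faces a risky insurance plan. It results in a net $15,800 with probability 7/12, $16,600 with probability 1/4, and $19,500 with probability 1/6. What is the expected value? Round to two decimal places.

EV = 7/12 × 15800 + 1/4 × 16600 + 1/6 × 19500 = 9216.6667 + 4150 + 3250 = 16616.6667

$16,616.67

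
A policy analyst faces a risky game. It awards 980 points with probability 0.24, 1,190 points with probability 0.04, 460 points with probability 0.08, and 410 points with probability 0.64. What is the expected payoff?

582 points

EV = 0.24 × 980 + 0.04 × 1190 + 0.08 × 460 + 0.64 × 410 = 235.2 + 47.6 + 36.8 + 262.4 = 582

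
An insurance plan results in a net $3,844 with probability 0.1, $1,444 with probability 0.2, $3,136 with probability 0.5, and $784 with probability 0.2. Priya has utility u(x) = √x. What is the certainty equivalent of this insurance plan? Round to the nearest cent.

E[u] = 0.1·√3844 + 0.2·√1444 + 0.5·√3136 + 0.2·√784 = 0.1·62 + 0.2·38 + 0.5·56 + 0.2·28 = 47.4
CE = (47.4)² = 2246.76

$2,246.76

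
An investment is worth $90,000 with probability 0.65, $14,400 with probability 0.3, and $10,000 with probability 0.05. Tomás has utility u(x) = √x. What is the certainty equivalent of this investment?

E[u] = 0.65·√90000 + 0.3·√14400 + 0.05·√10000 = 0.65·300 + 0.3·120 + 0.05·100 = 236
CE = (236)² = 55696

$55,696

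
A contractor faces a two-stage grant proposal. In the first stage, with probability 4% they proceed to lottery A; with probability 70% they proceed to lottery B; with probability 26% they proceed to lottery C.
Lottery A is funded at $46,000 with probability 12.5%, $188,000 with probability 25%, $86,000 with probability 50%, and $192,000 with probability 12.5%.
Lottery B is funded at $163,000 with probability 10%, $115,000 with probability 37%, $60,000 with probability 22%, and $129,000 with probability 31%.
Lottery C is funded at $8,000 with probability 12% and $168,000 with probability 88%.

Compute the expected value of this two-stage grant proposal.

EV(A) = 0.125 × 46000 + 0.25 × 188000 + 0.5 × 86000 + 0.125 × 192000 = 5750 + 47000 + 43000 + 24000 = 119750
EV(B) = 0.1 × 163000 + 0.37 × 115000 + 0.22 × 60000 + 0.31 × 129000 = 16300 + 42550 + 13200 + 39990 = 112040
EV(C) = 0.12 × 8000 + 0.88 × 168000 = 960 + 147840 = 148800
Overall = 0.04 × 119750 + 0.7 × 112040 + 0.26 × 148800 = 4790 + 78428 + 38688 = 121906

$121,906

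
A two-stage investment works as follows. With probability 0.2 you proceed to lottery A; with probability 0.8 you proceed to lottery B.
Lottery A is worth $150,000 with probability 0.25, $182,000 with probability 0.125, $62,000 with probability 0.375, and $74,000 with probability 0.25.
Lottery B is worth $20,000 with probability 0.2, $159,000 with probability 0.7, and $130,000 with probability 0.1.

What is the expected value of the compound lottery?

EV(A) = 0.25 × 150000 + 0.125 × 182000 + 0.375 × 62000 + 0.25 × 74000 = 37500 + 22750 + 23250 + 18500 = 102000
EV(B) = 0.2 × 20000 + 0.7 × 159000 + 0.1 × 130000 = 4000 + 111300 + 13000 = 128300
Overall = 0.2 × 102000 + 0.8 × 128300 = 20400 + 102640 = 123040

$123,040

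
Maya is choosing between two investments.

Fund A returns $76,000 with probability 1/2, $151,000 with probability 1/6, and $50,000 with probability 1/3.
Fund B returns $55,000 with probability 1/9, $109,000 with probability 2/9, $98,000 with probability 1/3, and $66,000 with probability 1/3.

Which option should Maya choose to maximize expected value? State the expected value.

Fund A = 1/2 × 76000 + 1/6 × 151000 + 1/3 × 50000 = 38000 + 25166.6667 + 16666.6667 = 79833.3333
Fund B = 1/9 × 55000 + 2/9 × 109000 + 1/3 × 98000 + 1/3 × 66000 = 6111.1111 + 24222.2222 + 32666.6667 + 22000 = 85000

Fund B ($85,000)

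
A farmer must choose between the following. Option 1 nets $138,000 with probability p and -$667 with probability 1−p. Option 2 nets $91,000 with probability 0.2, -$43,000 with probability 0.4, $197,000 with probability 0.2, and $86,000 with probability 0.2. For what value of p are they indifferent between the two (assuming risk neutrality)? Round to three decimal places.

p = 0.420

EV(Option 2) = 0.2 × 91000 + 0.4 × (-43000) + 0.2 × 197000 + 0.2 × 86000 = 18200 − 17200 + 39400 + 17200 = 57600
p·138000 + (1−p)·(-667) = 57600
138667p − 667 = 57600
p = (57600 + 667) / 138667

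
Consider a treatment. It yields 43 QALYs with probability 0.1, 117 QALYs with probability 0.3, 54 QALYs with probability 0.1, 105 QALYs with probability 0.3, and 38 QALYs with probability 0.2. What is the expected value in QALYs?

EV = 0.1 × 43 + 0.3 × 117 + 0.1 × 54 + 0.3 × 105 + 0.2 × 38 = 4.3 + 35.1 + 5.4 + 31.5 + 7.6 = 83.9

83.9 QALYs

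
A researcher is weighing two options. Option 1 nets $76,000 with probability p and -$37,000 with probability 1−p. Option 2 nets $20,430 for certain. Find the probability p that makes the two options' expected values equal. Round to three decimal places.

p·76000 + (1−p)·(-37000) = 20430
113000p − 37000 = 20430
p = (20430 + 37000) / 113000

p = 0.508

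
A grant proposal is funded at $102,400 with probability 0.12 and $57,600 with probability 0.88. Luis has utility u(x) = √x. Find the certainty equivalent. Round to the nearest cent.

E[u] = 0.12·√102400 + 0.88·√57600 = 0.12·320 + 0.88·240 = 249.6
CE = (249.6)² = 62300.16

$62,300.16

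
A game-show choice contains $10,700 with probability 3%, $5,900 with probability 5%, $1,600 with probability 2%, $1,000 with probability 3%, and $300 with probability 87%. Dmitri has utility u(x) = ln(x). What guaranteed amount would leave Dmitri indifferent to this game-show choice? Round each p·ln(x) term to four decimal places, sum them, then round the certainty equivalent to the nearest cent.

$415.51

E[u] = 0.03·ln(10700) + 0.05·ln(5900) + 0.02·ln(1600) + 0.03·ln(1000) + 0.87·ln(300) = 0.2783 + 0.4341 + 0.1476 + 0.2072 + 4.9623 = 6.0295
CE = e^6.0295 ≈ 415.51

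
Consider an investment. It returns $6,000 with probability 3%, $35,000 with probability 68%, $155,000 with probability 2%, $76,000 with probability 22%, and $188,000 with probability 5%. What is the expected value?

$53,200

EV = 0.03 × 6000 + 0.68 × 35000 + 0.02 × 155000 + 0.22 × 76000 + 0.05 × 188000 = 180 + 23800 + 3100 + 16720 + 9400 = 53200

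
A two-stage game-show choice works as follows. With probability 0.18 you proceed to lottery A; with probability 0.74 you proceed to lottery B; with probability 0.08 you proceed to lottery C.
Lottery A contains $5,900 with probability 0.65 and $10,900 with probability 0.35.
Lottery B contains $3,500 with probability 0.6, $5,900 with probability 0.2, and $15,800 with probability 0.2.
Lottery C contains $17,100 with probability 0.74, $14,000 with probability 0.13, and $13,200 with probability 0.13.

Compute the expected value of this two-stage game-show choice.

EV(A) = 0.65 × 5900 + 0.35 × 10900 = 3835 + 3815 = 7650
EV(B) = 0.6 × 3500 + 0.2 × 5900 + 0.2 × 15800 = 2100 + 1180 + 3160 = 6440
EV(C) = 0.74 × 17100 + 0.13 × 14000 + 0.13 × 13200 = 12654 + 1820 + 1716 = 16190
Overall = 0.18 × 7650 + 0.74 × 6440 + 0.08 × 16190 = 1377 + 4765.6 + 1295.2 = 7437.8

$7,437.80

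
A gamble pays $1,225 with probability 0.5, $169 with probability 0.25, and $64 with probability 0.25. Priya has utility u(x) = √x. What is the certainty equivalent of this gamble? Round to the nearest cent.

$517.56

E[u] = 0.5·√1225 + 0.25·√169 + 0.25·√64 = 0.5·35 + 0.25·13 + 0.25·8 = 22.75
CE = (22.75)² = 517.5625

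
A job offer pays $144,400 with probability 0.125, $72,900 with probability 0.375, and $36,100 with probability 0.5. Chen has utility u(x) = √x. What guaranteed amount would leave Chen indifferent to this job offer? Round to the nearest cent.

$59,414.06

E[u] = 0.125·√144400 + 0.375·√72900 + 0.5·√36100 = 0.125·380 + 0.375·270 + 0.5·190 = 243.75
CE = (243.75)² = 59414.0625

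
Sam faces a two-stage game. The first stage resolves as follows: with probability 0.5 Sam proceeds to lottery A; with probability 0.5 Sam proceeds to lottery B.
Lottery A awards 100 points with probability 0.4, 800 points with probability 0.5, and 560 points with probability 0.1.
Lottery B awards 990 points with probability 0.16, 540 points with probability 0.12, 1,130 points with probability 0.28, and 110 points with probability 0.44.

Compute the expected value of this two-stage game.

EV(A) = 0.4 × 100 + 0.5 × 800 + 0.1 × 560 = 40 + 400 + 56 = 496
EV(B) = 0.16 × 990 + 0.12 × 540 + 0.28 × 1130 + 0.44 × 110 = 158.4 + 64.8 + 316.4 + 48.4 = 588
Overall = 0.5 × 496 + 0.5 × 588 = 248 + 294 = 542

542 points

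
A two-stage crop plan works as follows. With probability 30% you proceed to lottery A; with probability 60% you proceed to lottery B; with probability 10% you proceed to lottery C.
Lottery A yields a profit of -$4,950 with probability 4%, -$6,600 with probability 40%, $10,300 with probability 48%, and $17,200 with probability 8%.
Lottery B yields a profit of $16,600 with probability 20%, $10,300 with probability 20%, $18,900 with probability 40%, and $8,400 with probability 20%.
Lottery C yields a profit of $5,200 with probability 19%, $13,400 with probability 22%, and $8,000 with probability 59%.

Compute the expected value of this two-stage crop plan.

EV(A) = 0.04 × (-4950) + 0.4 × (-6600) + 0.48 × 10300 + 0.08 × 17200 = -198 − 2640 + 4944 + 1376 = 3482
EV(B) = 0.2 × 16600 + 0.2 × 10300 + 0.4 × 18900 + 0.2 × 8400 = 3320 + 2060 + 7560 + 1680 = 14620
EV(C) = 0.19 × 5200 + 0.22 × 13400 + 0.59 × 8000 = 988 + 2948 + 4720 = 8656
Overall = 0.3 × 3482 + 0.6 × 14620 + 0.1 × 8656 = 1044.6 + 8772 + 865.6 = 10682.2

$10,682.20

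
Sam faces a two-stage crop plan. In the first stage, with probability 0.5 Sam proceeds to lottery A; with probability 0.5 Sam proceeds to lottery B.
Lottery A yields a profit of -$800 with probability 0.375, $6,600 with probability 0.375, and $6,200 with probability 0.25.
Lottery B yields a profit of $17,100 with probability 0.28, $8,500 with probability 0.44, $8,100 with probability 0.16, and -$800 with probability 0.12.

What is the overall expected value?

EV(A) = 0.375 × (-800) + 0.375 × 6600 + 0.25 × 6200 = -300 + 2475 + 1550 = 3725
EV(B) = 0.28 × 17100 + 0.44 × 8500 + 0.16 × 8100 + 0.12 × (-800) = 4788 + 3740 + 1296 − 96 = 9728
Overall = 0.5 × 3725 + 0.5 × 9728 = 1862.5 + 4864 = 6726.5

$6,726.50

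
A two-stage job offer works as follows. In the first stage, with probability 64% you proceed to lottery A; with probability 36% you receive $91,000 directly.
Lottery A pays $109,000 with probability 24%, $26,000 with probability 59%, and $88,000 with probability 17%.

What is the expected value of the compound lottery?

$68,894.40

EV(A) = 0.24 × 109000 + 0.59 × 26000 + 0.17 × 88000 = 26160 + 15340 + 14960 = 56460
Branch B: 91000 (certain)
Overall = 0.64 × 56460 + 0.36 × 91000 = 36134.4 + 32760 = 68894.4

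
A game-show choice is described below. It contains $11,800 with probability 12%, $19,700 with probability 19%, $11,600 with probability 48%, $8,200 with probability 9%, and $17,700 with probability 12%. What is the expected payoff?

$13,589

EV = 0.12 × 11800 + 0.19 × 19700 + 0.48 × 11600 + 0.09 × 8200 + 0.12 × 17700 = 1416 + 3743 + 5568 + 738 + 2124 = 13589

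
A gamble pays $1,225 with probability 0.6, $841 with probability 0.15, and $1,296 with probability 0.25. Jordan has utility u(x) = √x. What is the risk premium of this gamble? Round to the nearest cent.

$5.23

E[u] = 0.6·√1225 + 0.15·√841 + 0.25·√1296 = 0.6·35 + 0.15·29 + 0.25·36 = 34.35
CE = (34.35)² = 1179.9225
Risk premium = EV − CE = 1185.15 − 1179.9225 = 5.2275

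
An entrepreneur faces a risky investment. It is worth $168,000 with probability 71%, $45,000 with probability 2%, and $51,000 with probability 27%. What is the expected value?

EV = 0.71 × 168000 + 0.02 × 45000 + 0.27 × 51000 = 119280 + 900 + 13770 = 133950

$133,950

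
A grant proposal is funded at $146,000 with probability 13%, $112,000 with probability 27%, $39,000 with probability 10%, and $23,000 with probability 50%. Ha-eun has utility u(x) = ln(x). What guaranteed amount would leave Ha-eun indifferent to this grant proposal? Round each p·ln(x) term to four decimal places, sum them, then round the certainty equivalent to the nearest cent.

E[u] = 0.13·ln(146000) + 0.27·ln(112000) + 0.1·ln(39000) + 0.5·ln(23000) = 1.5459 + 3.1391 + 1.0571 + 5.0216 = 10.7637
CE = e^10.7637 ≈ 47273.26

$47,273.26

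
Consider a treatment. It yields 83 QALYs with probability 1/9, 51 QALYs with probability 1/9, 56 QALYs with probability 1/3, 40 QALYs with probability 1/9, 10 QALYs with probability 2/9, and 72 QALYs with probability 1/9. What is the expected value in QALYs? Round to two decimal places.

EV = 1/9 × 83 + 1/9 × 51 + 1/3 × 56 + 1/9 × 40 + 2/9 × 10 + 1/9 × 72 = 9.2222 + 5.6667 + 18.6667 + 4.4444 + 2.2222 + 8 = 48.2222

48.22 QALYs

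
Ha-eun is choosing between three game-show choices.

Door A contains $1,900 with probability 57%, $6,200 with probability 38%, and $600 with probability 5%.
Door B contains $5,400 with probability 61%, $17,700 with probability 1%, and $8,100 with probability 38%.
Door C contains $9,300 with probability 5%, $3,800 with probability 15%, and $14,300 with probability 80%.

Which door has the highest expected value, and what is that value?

Door A = 0.57 × 1900 + 0.38 × 6200 + 0.05 × 600 = 1083 + 2356 + 30 = 3469
Door B = 0.61 × 5400 + 0.01 × 17700 + 0.38 × 8100 = 3294 + 177 + 3078 = 6549
Door C = 0.05 × 9300 + 0.15 × 3800 + 0.8 × 14300 = 465 + 570 + 11440 = 12475

Door C ($12,475)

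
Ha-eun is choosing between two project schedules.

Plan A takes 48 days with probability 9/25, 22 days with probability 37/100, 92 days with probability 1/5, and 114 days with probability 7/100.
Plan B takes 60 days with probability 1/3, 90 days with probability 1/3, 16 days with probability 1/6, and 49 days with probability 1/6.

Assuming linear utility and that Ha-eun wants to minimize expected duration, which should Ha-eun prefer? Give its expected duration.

Plan A = 9/25 × 48 + 37/100 × 22 + 1/5 × 92 + 7/100 × 114 = 17.28 + 8.14 + 18.4 + 7.98 = 51.8
Plan B = 1/3 × 60 + 1/3 × 90 + 1/6 × 16 + 1/6 × 49 = 20 + 30 + 2.6667 + 8.1667 = 60.8333

Plan A (51.8 days)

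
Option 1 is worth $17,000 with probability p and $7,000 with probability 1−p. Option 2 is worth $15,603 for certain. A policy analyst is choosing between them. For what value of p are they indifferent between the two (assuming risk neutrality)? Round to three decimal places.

p·17000 + (1−p)·7000 = 15603
10000p + 7000 = 15603
p = (15603 − 7000) / 10000

p = 0.860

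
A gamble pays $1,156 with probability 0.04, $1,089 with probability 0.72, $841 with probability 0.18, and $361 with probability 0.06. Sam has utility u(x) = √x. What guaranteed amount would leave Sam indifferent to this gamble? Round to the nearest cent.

E[u] = 0.04·√1156 + 0.72·√1089 + 0.18·√841 + 0.06·√361 = 0.04·34 + 0.72·33 + 0.18·29 + 0.06·19 = 31.48
CE = (31.48)² = 990.9904

$990.99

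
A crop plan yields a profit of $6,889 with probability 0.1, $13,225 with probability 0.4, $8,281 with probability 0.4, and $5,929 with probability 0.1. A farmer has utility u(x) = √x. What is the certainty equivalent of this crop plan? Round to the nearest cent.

E[u] = 0.1·√6889 + 0.4·√13225 + 0.4·√8281 + 0.1·√5929 = 0.1·83 + 0.4·115 + 0.4·91 + 0.1·77 = 98.4
CE = (98.4)² = 9682.56

$9,682.56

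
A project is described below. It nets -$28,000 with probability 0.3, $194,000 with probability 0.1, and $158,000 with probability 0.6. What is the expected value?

EV = 0.3 × (-28000) + 0.1 × 194000 + 0.6 × 158000 = -8400 + 19400 + 94800 = 105800

$105,800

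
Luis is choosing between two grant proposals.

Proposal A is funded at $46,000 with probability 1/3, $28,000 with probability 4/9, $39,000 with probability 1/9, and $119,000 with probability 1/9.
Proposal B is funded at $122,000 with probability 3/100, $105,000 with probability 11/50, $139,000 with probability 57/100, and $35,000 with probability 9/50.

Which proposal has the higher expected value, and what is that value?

Proposal A = 1/3 × 46000 + 4/9 × 28000 + 1/9 × 39000 + 1/9 × 119000 = 15333.3333 + 12444.4444 + 4333.3333 + 13222.2222 = 45333.3333
Proposal B = 3/100 × 122000 + 11/50 × 105000 + 57/100 × 139000 + 9/50 × 35000 = 3660 + 23100 + 79230 + 6300 = 112290

Proposal B ($112,290)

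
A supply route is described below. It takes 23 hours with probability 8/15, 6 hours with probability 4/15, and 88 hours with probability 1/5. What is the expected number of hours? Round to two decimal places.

EV = 8/15 × 23 + 4/15 × 6 + 1/5 × 88 = 12.2667 + 1.6 + 17.6 = 31.4667

31.47 hours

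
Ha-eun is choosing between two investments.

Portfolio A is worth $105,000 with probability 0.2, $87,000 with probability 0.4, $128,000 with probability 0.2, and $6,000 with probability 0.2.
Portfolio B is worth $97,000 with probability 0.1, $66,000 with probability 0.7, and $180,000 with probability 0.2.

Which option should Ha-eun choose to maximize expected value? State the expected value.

Portfolio B ($91,900)

Portfolio A = 0.2 × 105000 + 0.4 × 87000 + 0.2 × 128000 + 0.2 × 6000 = 21000 + 34800 + 25600 + 1200 = 82600
Portfolio B = 0.1 × 97000 + 0.7 × 66000 + 0.2 × 180000 = 9700 + 46200 + 36000 = 91900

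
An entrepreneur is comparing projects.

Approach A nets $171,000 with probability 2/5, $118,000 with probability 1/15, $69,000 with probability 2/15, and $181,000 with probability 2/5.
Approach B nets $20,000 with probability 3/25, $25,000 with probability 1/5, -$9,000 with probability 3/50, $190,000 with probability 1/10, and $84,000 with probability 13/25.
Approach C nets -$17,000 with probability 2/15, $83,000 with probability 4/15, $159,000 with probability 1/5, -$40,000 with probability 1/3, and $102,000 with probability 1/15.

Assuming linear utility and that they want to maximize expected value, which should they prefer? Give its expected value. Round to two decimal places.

Approach A ($157,866.67)

Approach A = 2/5 × 171000 + 1/15 × 118000 + 2/15 × 69000 + 2/5 × 181000 = 68400 + 7866.6667 + 9200 + 72400 = 157866.6667
Approach B = 3/25 × 20000 + 1/5 × 25000 + 3/50 × (-9000) + 1/10 × 190000 + 13/25 × 84000 = 2400 + 5000 − 540 + 19000 + 43680 = 69540
Approach C = 2/15 × (-17000) + 4/15 × 83000 + 1/5 × 159000 + 1/3 × (-40000) + 1/15 × 102000 = -2266.6667 + 22133.3333 + 31800 − 13333.3333 + 6800 = 45133.3333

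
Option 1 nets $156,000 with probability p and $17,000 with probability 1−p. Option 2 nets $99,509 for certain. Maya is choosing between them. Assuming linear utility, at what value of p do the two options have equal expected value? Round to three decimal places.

p·156000 + (1−p)·17000 = 99509
139000p + 17000 = 99509
p = (99509 − 17000) / 139000

p = 0.594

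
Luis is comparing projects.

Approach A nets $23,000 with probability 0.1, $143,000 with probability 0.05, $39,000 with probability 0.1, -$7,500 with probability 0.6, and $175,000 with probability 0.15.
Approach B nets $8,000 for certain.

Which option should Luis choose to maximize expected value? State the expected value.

Approach A = 0.1 × 23000 + 0.05 × 143000 + 0.1 × 39000 + 0.6 × (-7500) + 0.15 × 175000 = 2300 + 7150 + 3900 − 4500 + 26250 = 35100
Approach B: 8000 (certain)

Approach A ($35,100)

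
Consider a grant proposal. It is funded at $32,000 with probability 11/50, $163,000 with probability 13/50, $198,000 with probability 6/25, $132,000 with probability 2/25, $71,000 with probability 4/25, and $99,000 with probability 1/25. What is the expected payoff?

$122,820

EV = 11/50 × 32000 + 13/50 × 163000 + 6/25 × 198000 + 2/25 × 132000 + 4/25 × 71000 + 1/25 × 99000 = 7040 + 42380 + 47520 + 10560 + 11360 + 3960 = 122820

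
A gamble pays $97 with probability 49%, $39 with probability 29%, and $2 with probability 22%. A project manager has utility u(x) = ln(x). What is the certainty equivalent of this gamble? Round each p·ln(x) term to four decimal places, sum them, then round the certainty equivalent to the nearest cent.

E[u] = 0.49·ln(97) + 0.29·ln(39) + 0.22·ln(2) = 2.2416 + 1.0624 + 0.1525 = 3.4565
CE = e^3.4565 ≈ 31.71

$31.71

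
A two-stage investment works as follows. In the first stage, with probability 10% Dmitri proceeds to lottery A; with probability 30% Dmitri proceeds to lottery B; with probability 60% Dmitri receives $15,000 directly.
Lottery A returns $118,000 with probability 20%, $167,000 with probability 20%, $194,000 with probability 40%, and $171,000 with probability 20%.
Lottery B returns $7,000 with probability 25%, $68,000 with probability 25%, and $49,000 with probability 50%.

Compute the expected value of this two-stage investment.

$38,855

EV(A) = 0.2 × 118000 + 0.2 × 167000 + 0.4 × 194000 + 0.2 × 171000 = 23600 + 33400 + 77600 + 34200 = 168800
EV(B) = 0.25 × 7000 + 0.25 × 68000 + 0.5 × 49000 = 1750 + 17000 + 24500 = 43250
Branch C: 15000 (certain)
Overall = 0.1 × 168800 + 0.3 × 43250 + 0.6 × 15000 = 16880 + 12975 + 9000 = 38855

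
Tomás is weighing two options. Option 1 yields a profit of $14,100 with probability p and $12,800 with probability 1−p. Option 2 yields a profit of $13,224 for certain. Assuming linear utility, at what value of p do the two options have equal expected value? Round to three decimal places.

p·14100 + (1−p)·12800 = 13224
1300p + 12800 = 13224
p = (13224 − 12800) / 1300

p = 0.326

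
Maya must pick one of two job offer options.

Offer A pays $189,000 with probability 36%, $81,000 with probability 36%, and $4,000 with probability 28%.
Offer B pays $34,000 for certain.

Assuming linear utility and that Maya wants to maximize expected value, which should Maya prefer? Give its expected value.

Offer A ($98,320)

Offer A = 0.36 × 189000 + 0.36 × 81000 + 0.28 × 4000 = 68040 + 29160 + 1120 = 98320
Offer B: 34000 (certain)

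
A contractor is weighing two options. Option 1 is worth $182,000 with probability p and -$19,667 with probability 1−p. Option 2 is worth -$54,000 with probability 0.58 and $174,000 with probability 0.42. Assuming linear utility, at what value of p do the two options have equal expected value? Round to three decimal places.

EV(Option 2) = 0.58 × (-54000) + 0.42 × 174000 = -31320 + 73080 = 41760
p·182000 + (1−p)·(-19667) = 41760
201667p − 19667 = 41760
p = (41760 + 19667) / 201667

p = 0.305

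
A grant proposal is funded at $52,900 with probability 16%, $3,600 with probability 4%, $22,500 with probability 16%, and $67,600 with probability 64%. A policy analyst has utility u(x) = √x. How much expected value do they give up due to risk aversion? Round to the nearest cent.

E[u] = 0.16·√52900 + 0.04·√3600 + 0.16·√22500 + 0.64·√67600 = 0.16·230 + 0.04·60 + 0.16·150 + 0.64·260 = 229.6
CE = (229.6)² = 52716.16
Risk premium = EV − CE = 55472 − 52716.16 = 2755.84

$2,755.84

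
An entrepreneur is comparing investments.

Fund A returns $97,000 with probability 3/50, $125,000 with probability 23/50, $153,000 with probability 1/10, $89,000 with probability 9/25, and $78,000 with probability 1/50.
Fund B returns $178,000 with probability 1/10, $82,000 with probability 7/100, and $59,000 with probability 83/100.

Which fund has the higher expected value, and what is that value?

Fund A = 3/50 × 97000 + 23/50 × 125000 + 1/10 × 153000 + 9/25 × 89000 + 1/50 × 78000 = 5820 + 57500 + 15300 + 32040 + 1560 = 112220
Fund B = 1/10 × 178000 + 7/100 × 82000 + 83/100 × 59000 = 17800 + 5740 + 48970 = 72510

Fund A ($112,220)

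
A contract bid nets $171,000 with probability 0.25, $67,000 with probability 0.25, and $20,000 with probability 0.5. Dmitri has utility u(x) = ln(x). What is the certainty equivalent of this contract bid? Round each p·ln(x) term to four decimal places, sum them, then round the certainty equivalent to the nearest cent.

E[u] = 0.25·ln(171000) + 0.25·ln(67000) + 0.5·ln(20000) = 3.0124 + 2.7781 + 4.9517 = 10.7422
CE = e^10.7422 ≈ 46267.73

$46,267.73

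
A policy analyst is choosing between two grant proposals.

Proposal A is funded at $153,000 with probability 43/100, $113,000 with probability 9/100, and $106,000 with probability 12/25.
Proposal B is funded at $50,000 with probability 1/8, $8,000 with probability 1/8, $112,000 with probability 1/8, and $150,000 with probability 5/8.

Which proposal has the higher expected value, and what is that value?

Proposal A = 43/100 × 153000 + 9/100 × 113000 + 12/25 × 106000 = 65790 + 10170 + 50880 = 126840
Proposal B = 1/8 × 50000 + 1/8 × 8000 + 1/8 × 112000 + 5/8 × 150000 = 6250 + 1000 + 14000 + 93750 = 115000

Proposal A ($126,840)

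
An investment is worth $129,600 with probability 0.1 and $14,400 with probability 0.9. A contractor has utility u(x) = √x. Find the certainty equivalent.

$20,736

E[u] = 0.1·√129600 + 0.9·√14400 = 0.1·360 + 0.9·120 = 144
CE = (144)² = 20736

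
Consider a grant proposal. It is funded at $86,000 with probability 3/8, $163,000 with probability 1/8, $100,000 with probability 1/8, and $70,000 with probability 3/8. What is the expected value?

$91,375

EV = 3/8 × 86000 + 1/8 × 163000 + 1/8 × 100000 + 3/8 × 70000 = 32250 + 20375 + 12500 + 26250 = 91375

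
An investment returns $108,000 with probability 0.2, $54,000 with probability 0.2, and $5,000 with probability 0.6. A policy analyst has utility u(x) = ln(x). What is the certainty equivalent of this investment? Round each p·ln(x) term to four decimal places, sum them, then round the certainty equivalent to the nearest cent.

$14,877.42

E[u] = 0.2·ln(108000) + 0.2·ln(54000) + 0.6·ln(5000) = 2.3180 + 2.1793 + 5.1103 = 9.6076
CE = e^9.6076 ≈ 14877.42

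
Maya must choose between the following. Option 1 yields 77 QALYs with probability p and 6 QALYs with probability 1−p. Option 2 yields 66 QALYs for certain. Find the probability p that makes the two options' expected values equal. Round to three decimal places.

p = 0.845

p·77 + (1−p)·6 = 66
71p + 6 = 66
p = (66 − 6) / 71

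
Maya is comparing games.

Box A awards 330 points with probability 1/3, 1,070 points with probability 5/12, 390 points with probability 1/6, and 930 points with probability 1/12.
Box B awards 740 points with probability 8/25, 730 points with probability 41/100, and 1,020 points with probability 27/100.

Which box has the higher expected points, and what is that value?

Box B (811.5 points)

Box A = 1/3 × 330 + 5/12 × 1070 + 1/6 × 390 + 1/12 × 930 = 110 + 445.8333 + 65 + 77.5 = 698.3333
Box B = 8/25 × 740 + 41/100 × 730 + 27/100 × 1020 = 236.8 + 299.3 + 275.4 = 811.5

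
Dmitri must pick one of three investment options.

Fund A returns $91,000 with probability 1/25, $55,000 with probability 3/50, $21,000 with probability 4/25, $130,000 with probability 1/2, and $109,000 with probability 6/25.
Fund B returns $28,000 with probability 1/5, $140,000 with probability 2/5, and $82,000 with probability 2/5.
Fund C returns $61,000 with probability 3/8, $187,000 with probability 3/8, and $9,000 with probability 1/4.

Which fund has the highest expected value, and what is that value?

Fund A = 1/25 × 91000 + 3/50 × 55000 + 4/25 × 21000 + 1/2 × 130000 + 6/25 × 109000 = 3640 + 3300 + 3360 + 65000 + 26160 = 101460
Fund B = 1/5 × 28000 + 2/5 × 140000 + 2/5 × 82000 = 5600 + 56000 + 32800 = 94400
Fund C = 3/8 × 61000 + 3/8 × 187000 + 1/4 × 9000 = 22875 + 70125 + 2250 = 95250

Fund A ($101,460)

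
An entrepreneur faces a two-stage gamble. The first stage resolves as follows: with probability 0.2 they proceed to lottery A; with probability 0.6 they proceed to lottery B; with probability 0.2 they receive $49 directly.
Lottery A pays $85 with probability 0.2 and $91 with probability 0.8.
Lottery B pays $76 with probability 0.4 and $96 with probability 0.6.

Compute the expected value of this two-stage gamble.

$80.56

EV(A) = 0.2 × 85 + 0.8 × 91 = 17 + 72.8 = 89.8
EV(B) = 0.4 × 76 + 0.6 × 96 = 30.4 + 57.6 = 88
Branch C: 49 (certain)
Overall = 0.2 × 89.8 + 0.6 × 88 + 0.2 × 49 = 17.96 + 52.8 + 9.8 = 80.56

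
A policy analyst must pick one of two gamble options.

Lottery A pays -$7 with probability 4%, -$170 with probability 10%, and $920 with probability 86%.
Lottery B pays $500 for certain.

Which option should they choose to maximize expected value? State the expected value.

Lottery A ($773.92)

Lottery A = 0.04 × (-7) + 0.1 × (-170) + 0.86 × 920 = -0.28 − 17 + 791.2 = 773.92
Lottery B: 500 (certain)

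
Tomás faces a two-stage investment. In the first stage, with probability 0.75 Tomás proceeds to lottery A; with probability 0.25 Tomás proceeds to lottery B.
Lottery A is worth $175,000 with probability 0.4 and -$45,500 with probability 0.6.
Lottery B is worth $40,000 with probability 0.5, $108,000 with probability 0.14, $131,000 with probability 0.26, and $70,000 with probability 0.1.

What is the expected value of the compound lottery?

$51,070

EV(A) = 0.4 × 175000 + 0.6 × (-45500) = 70000 − 27300 = 42700
EV(B) = 0.5 × 40000 + 0.14 × 108000 + 0.26 × 131000 + 0.1 × 70000 = 20000 + 15120 + 34060 + 7000 = 76180
Overall = 0.75 × 42700 + 0.25 × 76180 = 32025 + 19045 = 51070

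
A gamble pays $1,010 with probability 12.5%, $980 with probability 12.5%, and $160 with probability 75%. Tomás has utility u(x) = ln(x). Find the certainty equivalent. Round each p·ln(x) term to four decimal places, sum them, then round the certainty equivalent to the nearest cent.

$252.65

E[u] = 0.125·ln(1010) + 0.125·ln(980) + 0.75·ln(160) = 0.8647 + 0.8609 + 3.8064 = 5.5320
CE = e^5.5320 ≈ 252.65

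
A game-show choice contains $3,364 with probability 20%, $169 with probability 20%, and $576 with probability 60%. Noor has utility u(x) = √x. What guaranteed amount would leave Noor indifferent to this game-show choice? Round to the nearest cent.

$817.96

E[u] = 0.2·√3364 + 0.2·√169 + 0.6·√576 = 0.2·58 + 0.2·13 + 0.6·24 = 28.6
CE = (28.6)² = 817.96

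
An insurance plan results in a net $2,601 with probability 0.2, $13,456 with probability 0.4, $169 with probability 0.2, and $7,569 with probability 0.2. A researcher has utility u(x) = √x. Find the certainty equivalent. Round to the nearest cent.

$5,867.56

E[u] = 0.2·√2601 + 0.4·√13456 + 0.2·√169 + 0.2·√7569 = 0.2·51 + 0.4·116 + 0.2·13 + 0.2·87 = 76.6
CE = (76.6)² = 5867.56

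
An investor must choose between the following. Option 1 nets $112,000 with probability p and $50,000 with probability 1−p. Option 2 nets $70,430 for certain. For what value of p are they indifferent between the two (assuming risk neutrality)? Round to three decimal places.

p = 0.330

p·112000 + (1−p)·50000 = 70430
62000p + 50000 = 70430
p = (70430 − 50000) / 62000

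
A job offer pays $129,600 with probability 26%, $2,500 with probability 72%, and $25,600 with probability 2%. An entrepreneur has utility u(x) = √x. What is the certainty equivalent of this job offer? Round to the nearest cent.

E[u] = 0.26·√129600 + 0.72·√2500 + 0.02·√25600 = 0.26·360 + 0.72·50 + 0.02·160 = 132.8
CE = (132.8)² = 17635.84

$17,635.84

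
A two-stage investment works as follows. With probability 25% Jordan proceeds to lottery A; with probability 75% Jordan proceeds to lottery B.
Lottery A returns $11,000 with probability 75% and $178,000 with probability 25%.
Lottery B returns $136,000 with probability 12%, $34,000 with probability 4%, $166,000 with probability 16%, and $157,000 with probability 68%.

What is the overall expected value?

EV(A) = 0.75 × 11000 + 0.25 × 178000 = 8250 + 44500 = 52750
EV(B) = 0.12 × 136000 + 0.04 × 34000 + 0.16 × 166000 + 0.68 × 157000 = 16320 + 1360 + 26560 + 106760 = 151000
Overall = 0.25 × 52750 + 0.75 × 151000 = 13187.5 + 113250 = 126437.5

$126,437.50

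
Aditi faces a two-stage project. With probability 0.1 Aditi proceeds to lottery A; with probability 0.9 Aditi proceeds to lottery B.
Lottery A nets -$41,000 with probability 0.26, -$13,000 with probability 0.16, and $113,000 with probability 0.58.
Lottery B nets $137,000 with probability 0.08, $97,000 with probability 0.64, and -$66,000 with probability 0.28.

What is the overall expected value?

EV(A) = 0.26 × (-41000) + 0.16 × (-13000) + 0.58 × 113000 = -10660 − 2080 + 65540 = 52800
EV(B) = 0.08 × 137000 + 0.64 × 97000 + 0.28 × (-66000) = 10960 + 62080 − 18480 = 54560
Overall = 0.1 × 52800 + 0.9 × 54560 = 5280 + 49104 = 54384

$54,384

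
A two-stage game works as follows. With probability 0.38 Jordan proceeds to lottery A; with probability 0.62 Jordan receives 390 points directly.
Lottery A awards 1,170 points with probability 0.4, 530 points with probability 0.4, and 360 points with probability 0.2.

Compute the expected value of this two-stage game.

EV(A) = 0.4 × 1170 + 0.4 × 530 + 0.2 × 360 = 468 + 212 + 72 = 752
Branch B: 390 (certain)
Overall = 0.38 × 752 + 0.62 × 390 = 285.76 + 241.8 = 527.56

527.56 points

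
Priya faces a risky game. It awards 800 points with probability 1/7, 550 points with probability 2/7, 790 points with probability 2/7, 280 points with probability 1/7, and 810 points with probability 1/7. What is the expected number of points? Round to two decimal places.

652.86 points

EV = 1/7 × 800 + 2/7 × 550 + 2/7 × 790 + 1/7 × 280 + 1/7 × 810 = 114.2857 + 157.1429 + 225.7143 + 40 + 115.7143 = 652.8571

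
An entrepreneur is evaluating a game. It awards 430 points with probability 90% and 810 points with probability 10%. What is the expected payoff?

EV = 0.9 × 430 + 0.1 × 810 = 387 + 81 = 468

468 points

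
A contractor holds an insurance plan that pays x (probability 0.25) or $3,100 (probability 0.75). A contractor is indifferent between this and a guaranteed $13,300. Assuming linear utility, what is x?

x = $43,900

0.25·x + 0.75·3100 = 13300
0.25·x = 13300 − 2325 = 10975
x = 10975 / 0.25 = 43900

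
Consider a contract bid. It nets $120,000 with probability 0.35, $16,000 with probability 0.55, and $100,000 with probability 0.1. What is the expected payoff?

$60,800

EV = 0.35 × 120000 + 0.55 × 16000 + 0.1 × 100000 = 42000 + 8800 + 10000 = 60800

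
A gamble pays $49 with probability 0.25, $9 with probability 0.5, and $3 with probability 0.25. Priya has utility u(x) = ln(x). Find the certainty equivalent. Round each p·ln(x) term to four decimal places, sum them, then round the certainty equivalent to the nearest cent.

$10.45

E[u] = 0.25·ln(49) + 0.5·ln(9) + 0.25·ln(3) = 0.9730 + 1.0986 + 0.2747 = 2.3463
CE = e^2.3463 ≈ 10.45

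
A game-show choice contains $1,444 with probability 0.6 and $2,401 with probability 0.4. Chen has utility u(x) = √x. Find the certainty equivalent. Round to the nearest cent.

E[u] = 0.6·√1444 + 0.4·√2401 = 0.6·38 + 0.4·49 = 42.4
CE = (42.4)² = 1797.76

$1,797.76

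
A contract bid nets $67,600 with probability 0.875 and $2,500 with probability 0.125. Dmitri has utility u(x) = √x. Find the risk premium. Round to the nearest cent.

$4,823.44

E[u] = 0.875·√67600 + 0.125·√2500 = 0.875·260 + 0.125·50 = 233.75
CE = (233.75)² = 54639.0625
Risk premium = EV − CE = 59462.5 − 54639.0625 = 4823.4375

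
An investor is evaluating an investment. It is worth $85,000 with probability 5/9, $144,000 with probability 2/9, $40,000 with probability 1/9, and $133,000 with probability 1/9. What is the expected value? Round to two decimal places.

EV = 5/9 × 85000 + 2/9 × 144000 + 1/9 × 40000 + 1/9 × 133000 = 47222.2222 + 32000 + 4444.4444 + 14777.7778 = 98444.4444

$98,444.44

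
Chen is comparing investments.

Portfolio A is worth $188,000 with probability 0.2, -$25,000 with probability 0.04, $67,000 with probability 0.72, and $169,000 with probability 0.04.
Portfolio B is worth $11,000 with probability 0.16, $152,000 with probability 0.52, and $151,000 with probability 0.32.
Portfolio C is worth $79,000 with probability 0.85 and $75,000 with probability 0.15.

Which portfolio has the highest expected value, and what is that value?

Portfolio B ($129,120)

Portfolio A = 0.2 × 188000 + 0.04 × (-25000) + 0.72 × 67000 + 0.04 × 169000 = 37600 − 1000 + 48240 + 6760 = 91600
Portfolio B = 0.16 × 11000 + 0.52 × 152000 + 0.32 × 151000 = 1760 + 79040 + 48320 = 129120
Portfolio C = 0.85 × 79000 + 0.15 × 75000 = 67150 + 11250 = 78400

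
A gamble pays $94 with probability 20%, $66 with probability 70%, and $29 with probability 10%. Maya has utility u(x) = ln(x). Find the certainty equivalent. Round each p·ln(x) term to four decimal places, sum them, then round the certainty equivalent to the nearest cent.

$65.25

E[u] = 0.2·ln(94) + 0.7·ln(66) + 0.1·ln(29) = 0.9087 + 2.9328 + 0.3367 = 4.1782
CE = e^4.1782 ≈ 65.25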